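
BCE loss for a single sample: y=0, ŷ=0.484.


BCE = -[y·ln(p) + (1-y)·ln(1-p)]
= -0 - 1·ln(1-0.484)
= -ln(0.516) = 0.6616

0.6616


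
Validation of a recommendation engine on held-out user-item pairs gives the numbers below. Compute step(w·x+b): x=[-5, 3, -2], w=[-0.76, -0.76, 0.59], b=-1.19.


z = (-5)·(-0.76) + (3)·(-0.76) + (-2)·(0.59) - 1.19
  = -0.85
step(z) = 0 (z<0)

0


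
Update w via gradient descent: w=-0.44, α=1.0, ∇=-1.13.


w_new = w - α·∇
= -0.44 - 1.0·-1.13
= -0.44 + 1.13
= 0.69

0.69


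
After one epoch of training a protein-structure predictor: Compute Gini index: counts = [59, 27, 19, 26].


Probabilities: [59/131, 27/131, 19/131, 26/131] ≈ [0.4504, 0.2061, 0.145, 0.1985]
Σpᵢ² = (3481 + 729 + 361 + 676)/131² = 5247/17161
Gini = 1 - Σpᵢ² = 1 - 5247/17161 = 0.6942

0.6942


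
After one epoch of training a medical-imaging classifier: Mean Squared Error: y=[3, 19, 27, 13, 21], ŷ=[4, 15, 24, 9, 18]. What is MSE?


Squared errors: (3-4)²=1, (19-15)²=16, (27-24)²=9, (13-9)²=16, (21-18)²=9
Sum = 51
MSE = 51/5 = 51/5

51/5


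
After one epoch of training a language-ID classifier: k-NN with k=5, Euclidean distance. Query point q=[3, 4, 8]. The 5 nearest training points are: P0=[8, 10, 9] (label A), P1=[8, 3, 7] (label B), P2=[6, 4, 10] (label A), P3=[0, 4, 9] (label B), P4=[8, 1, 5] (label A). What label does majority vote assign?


d(q,P0) = 7.874  (label A)
d(q,P1) = 5.1962  (label B)
d(q,P2) = 3.6056  (label A)
d(q,P3) = 3.1623  (label B)
d(q,P4) = 6.5574  (label A)
Votes: A=3, B=2
Majority → A

A


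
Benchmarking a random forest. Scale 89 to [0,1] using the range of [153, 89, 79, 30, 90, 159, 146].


min=30, max=159
(89-30)/(159-30) = 59/129 = 0.4574

0.4574


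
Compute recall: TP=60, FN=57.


Recall = TP/(TP+FN)
= 60/(60+57)
= 60/117 = 51.28%

51.28%


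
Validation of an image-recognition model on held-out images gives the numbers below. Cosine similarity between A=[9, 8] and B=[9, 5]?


A·B = 9·9 + 8·5 = 121
‖A‖ = √145 = 12.0416, ‖B‖ = √106 = 10.2956
cos = 121/(√145·√106) = 121/√15370 = 0.976

0.976


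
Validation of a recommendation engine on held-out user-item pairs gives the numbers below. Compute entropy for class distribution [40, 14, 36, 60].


Probabilities: [40/150, 14/150, 36/150, 60/150] ≈ [0.2667, 0.0933, 0.24, 0.4]
H = -((40/150)·log₂(40/150) + (14/150)·log₂(14/150) + (36/150)·log₂(36/150) + (60/150)·log₂(60/150))
  = 1.8507 bits

1.8507 bits


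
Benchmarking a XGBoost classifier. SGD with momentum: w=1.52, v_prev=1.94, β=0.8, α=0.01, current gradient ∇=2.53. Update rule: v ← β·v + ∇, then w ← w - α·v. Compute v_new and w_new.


v_new = 0.8·1.94 + 2.53 = 1.552 + 2.53 = 4.082
w_new = 1.52 - 0.01·4.082 = 1.52 - 0.04082 = 1.47918

v_new=4.082, w_new=1.47918


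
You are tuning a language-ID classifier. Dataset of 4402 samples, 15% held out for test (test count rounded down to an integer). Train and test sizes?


Test = ⌊4402·15/100⌋ = 660
Train = 4402 - 660 = 3742

Train: 3742, Test: 660


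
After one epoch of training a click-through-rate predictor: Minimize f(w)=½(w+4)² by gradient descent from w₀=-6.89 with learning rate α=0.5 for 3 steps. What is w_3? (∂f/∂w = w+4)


step 1: grad = -6.89+4 = -2.89; w = -6.89 - 0.5·(-2.89) = -5.445
step 2: grad = -5.445+4 = -1.445; w = -5.445 - 0.5·(-1.445) = -4.7225
step 3: grad = -4.7225+4 = -0.7225; w = -4.7225 - 0.5·(-0.7225) = -4.36125

-4.36125


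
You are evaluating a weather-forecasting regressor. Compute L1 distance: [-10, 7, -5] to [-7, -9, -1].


d = |-10+ 7| + |7+ 9| + |-5+ 1|
  = 3 + 16 + 4
  = 23

23


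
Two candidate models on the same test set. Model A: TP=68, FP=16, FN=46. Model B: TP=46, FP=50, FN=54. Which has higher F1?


Model A: P=68/84=0.8095, R=68/114=0.5965, F1=2PR/(P+R)=2TP/(2TP+FP+FN)=136/198=0.6869
Model B: P=46/96=0.4792, R=46/100=0.46, F1=2PR/(P+R)=2TP/(2TP+FP+FN)=92/196=0.4694
0.6869 > 0.4694 → Model A

Model A


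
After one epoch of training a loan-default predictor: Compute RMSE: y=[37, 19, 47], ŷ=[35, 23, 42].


MSE = 45/3 = 15
RMSE = √(45/3) = 3.873

3.873


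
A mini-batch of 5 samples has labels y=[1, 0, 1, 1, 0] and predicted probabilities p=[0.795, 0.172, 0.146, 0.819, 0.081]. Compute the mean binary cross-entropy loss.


L[0] = -ln(0.795) = 0.2294
L[1] = -ln(1-0.172) = -ln(0.828) = 0.1887
L[2] = -ln(0.146) = 1.9241
L[3] = -ln(0.819) = 0.1997
L[4] = -ln(1-0.081) = -ln(0.919) = 0.0845
mean = (0.2294 + 0.1887 + 1.9241 + 0.1997 + 0.0845)/5 = 0.5253

0.5253


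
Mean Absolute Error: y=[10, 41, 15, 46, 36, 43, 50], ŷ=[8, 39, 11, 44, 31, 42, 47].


Absolute errors: |10-8|=2, |41-39|=2, |15-11|=4, |46-44|=2, |36-31|=5, |43-42|=1, |50-47|=3
Sum = 19
MAE = 19/7 = 19/7

19/7


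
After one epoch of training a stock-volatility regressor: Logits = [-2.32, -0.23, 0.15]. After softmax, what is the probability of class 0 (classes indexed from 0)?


Exponentials: e^-2.32=0.0983, e^-0.23=0.7945, e^0.15=1.1618
Sum = 2.0546
Softmax = [0.0478, 0.3867, 0.5655]
p[0] = 0.0983/2.0546 = 0.0478

0.0478


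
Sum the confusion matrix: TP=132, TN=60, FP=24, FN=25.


Total = TP + TN + FP + FN
= 132 + 60 + 24 + 25
= 241
(Predicted positive: 156, predicted negative: 85)

241


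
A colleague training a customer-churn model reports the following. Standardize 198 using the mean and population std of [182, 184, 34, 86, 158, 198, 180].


μ = 146, σ = 57.1814
z = (198 - 146)/57.1814 = 0.9094

0.9094


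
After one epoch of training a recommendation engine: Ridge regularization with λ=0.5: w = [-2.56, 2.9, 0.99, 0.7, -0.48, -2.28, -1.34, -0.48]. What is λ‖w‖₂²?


‖w‖₂² = (-2.56)² + (2.9)² + (0.99)² + (0.7)² + (-0.48)² + (-2.28)² + (-1.34)² + (-0.48)²
     = 6.5536 + 8.41 + 0.9801 + 0.49 + 0.2304 + 5.1984 + 1.7956 + 0.2304
     = 23.8885
λ·‖w‖₂² = 0.5·23.8885 = 11.94425

11.94425


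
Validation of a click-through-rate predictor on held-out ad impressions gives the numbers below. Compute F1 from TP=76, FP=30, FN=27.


Precision = 76/106 = 0.717
Recall = 76/103 = 0.7379
F1 = 2·P·R/(P+R) = 2·TP/(2·TP+FP+FN) = 152/(152+30+27) = 152/209 = 0.7273

0.7273


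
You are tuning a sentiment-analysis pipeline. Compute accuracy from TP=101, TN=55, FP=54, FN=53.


Accuracy = (TP+TN)/(TP+TN+FP+FN)
= (101+55)/(263)
= 156/263 = 59.32%

59.32%


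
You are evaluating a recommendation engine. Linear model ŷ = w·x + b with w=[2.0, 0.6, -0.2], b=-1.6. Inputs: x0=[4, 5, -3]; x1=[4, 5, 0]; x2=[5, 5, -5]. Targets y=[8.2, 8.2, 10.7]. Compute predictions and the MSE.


ŷ0 = (2.0)·(4) + (0.6)·(5) + (-0.2)·(-3) - 1.6 = 10.0
ŷ1 = (2.0)·(4) + (0.6)·(5) + (-0.2)·(0) - 1.6 = 9.4
ŷ2 = (2.0)·(5) + (0.6)·(5) + (-0.2)·(-5) - 1.6 = 12.4
errors² = [3.24, 1.44, 2.89]
MSE = 7.5700/3 = 2.5233

2.5233


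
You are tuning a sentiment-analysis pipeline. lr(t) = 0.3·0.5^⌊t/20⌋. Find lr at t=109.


n_drops = ⌊109/20⌋ = 5
lr = 0.3·0.5^5 = 0.3·0.03125 = 0.009375

0.009375


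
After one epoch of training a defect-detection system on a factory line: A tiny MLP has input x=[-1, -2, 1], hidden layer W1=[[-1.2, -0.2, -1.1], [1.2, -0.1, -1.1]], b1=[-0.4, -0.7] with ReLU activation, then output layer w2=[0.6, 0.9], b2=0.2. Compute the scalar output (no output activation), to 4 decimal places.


z1[0] = (-1.2)·(-1) + (-0.2)·(-2) + (-1.1)·(1) - 0.4 = 0.1
z1[1] = (1.2)·(-1) + (-0.1)·(-2) + (-1.1)·(1) - 0.7 = -2.8
h = ReLU(z1) = [0.1, 0.0]
output = (0.6)·(0.1) + (0.9)·(0.0) + 0.2 = 0.26

0.26


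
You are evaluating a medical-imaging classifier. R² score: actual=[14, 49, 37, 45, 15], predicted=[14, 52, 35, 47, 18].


ȳ = 32
SS_res = Σ(y-ŷ)² = 26
SS_tot = Σ(y-ȳ)² = 1096
R² = 1 - SS_res/SS_tot = 1 - 0.0237 = 0.9763

0.9763


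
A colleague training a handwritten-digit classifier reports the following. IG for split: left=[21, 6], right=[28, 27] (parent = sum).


Parent = [49, 33], H_parent = 0.9724
H_left = 0.7642 (n=27), H_right = 0.9998 (n=55)
H_children = (27/82)·0.7642 + (55/82)·0.9998 = 0.9222
IG = 0.9724 - 0.9222 = 0.0502

0.0502


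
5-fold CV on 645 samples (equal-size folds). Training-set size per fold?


Fold size = 645/5 = 129
Training per fold = 645 - 129 = 516

516


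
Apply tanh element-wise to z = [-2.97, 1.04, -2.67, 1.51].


tanh(-2.97) = -0.9947
tanh(1.04) = 0.7779
tanh(-2.67) = -0.9905
tanh(1.51) = 0.9069
result = [-0.9947, 0.7779, -0.9905, 0.9069]

[-0.9947, 0.7779, -0.9905, 0.9069]


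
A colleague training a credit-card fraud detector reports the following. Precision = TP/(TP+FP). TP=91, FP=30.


Precision = TP/(TP+FP)
= 91/(91+30)
= 91/121 = 75.21%

75.21%


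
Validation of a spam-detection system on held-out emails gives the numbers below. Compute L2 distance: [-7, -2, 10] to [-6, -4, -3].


d = √((-7+ 6)² + (-2+ 4)² + (10+ 3)²)
  = √(1 + 4 + 169)
  = √174 = 13.1909

13.1909


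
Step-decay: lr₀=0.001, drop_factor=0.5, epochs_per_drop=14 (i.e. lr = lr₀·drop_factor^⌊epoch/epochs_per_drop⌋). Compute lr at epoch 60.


n_drops = ⌊60/14⌋ = 4
lr = 0.001·0.5^4 = 0.001·0.0625 = 0.0000625

0.0000625


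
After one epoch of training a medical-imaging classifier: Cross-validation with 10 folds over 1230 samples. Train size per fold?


Fold size = 1230/10 = 123
Training per fold = 1230 - 123 = 1107

1107


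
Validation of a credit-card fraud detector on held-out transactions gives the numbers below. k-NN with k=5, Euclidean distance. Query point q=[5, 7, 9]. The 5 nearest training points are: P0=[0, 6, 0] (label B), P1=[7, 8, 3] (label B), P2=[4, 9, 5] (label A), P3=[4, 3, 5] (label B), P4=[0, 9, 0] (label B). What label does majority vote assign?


d(q,P0) = 10.3441  (label B)
d(q,P1) = 6.4031  (label B)
d(q,P2) = 4.5826  (label A)
d(q,P3) = 5.7446  (label B)
d(q,P4) = 10.4881  (label B)
Votes: A=1, B=4
Majority → B

B


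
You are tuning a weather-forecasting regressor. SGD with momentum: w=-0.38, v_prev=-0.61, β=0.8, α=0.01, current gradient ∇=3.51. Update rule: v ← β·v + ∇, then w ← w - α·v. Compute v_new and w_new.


v_new = 0.8·-0.61 + 3.51 = -0.488 + 3.51 = 3.022
w_new = -0.38 - 0.01·3.022 = -0.38 - 0.03022 = -0.41022

v_new=3.022, w_new=-0.41022


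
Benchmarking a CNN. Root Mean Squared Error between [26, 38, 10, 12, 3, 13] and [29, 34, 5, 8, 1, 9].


MSE = 86/6 = 14.3333
RMSE = √(86/6) = 3.7859

3.7859


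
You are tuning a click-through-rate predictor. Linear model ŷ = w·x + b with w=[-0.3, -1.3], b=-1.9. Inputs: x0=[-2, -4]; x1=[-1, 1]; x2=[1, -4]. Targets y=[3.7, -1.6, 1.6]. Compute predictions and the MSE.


ŷ0 = (-0.3)·(-2) + (-1.3)·(-4) - 1.9 = 3.9
ŷ1 = (-0.3)·(-1) + (-1.3)·(1) - 1.9 = -2.9
ŷ2 = (-0.3)·(1) + (-1.3)·(-4) - 1.9 = 3.0
errors² = [0.04, 1.69, 1.96]
MSE = 3.6900/3 = 1.23

1.23


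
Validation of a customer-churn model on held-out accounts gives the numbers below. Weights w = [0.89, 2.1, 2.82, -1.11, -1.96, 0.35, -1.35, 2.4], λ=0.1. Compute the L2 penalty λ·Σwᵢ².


‖w‖₂² = (0.89)² + (2.1)² + (2.82)² + (-1.11)² + (-1.96)² + (0.35)² + (-1.35)² + (2.4)²
     = 0.7921 + 4.41 + 7.9524 + 1.2321 + 3.8416 + 0.1225 + 1.8225 + 5.76
     = 25.9332
λ·‖w‖₂² = 0.1·25.9332 = 2.59332

2.59332


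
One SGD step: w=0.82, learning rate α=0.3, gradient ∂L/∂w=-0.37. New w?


w_new = w - α·∇
= 0.82 - 0.3·-0.37
= 0.82 + 0.111
= 0.931

0.931


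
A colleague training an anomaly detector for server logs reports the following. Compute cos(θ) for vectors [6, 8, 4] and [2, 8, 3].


A·B = 6·2 + 8·8 + 4·3 = 88
‖A‖ = √116 = 10.7703, ‖B‖ = √77 = 8.775
cos = 88/(√116·√77) = 88/√8932 = 0.9311

0.9311


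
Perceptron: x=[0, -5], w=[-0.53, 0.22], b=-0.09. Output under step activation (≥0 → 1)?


z = (0)·(-0.53) + (-5)·(0.22) - 0.09
  = -1.19
step(z) = 0 (z<0)

0


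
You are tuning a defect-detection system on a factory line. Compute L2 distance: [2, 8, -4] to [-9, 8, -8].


d = √((2+ 9)² + (8-8)² + (-4+ 8)²)
  = √(121 + 0 + 16)
  = √137 = 11.7047

11.7047


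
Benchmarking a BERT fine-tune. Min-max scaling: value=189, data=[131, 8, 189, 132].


min=8, max=189
(189-8)/(189-8) = 181/181 = 1.0

1.0


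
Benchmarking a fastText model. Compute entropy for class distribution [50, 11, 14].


Probabilities: [50/75, 11/75, 14/75] ≈ [0.6667, 0.1467, 0.1867]
H = -((50/75)·log₂(50/75) + (11/75)·log₂(11/75) + (14/75)·log₂(14/75))
  = 1.2482 bits

1.2482 bits


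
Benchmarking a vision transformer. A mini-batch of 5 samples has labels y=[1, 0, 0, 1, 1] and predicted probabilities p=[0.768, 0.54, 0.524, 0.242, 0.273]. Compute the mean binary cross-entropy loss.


L[0] = -ln(0.768) = 0.264
L[1] = -ln(1-0.54) = -ln(0.46) = 0.7765
L[2] = -ln(1-0.524) = -ln(0.476) = 0.7423
L[3] = -ln(0.242) = 1.4188
L[4] = -ln(0.273) = 1.2983
mean = (0.264 + 0.7765 + 0.7423 + 1.4188 + 1.2983)/5 = 0.9

0.9


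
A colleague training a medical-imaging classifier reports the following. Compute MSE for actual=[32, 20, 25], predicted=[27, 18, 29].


Squared errors: (32-27)²=25, (20-18)²=4, (25-29)²=16
Sum = 45
MSE = 45/3 = 15

15


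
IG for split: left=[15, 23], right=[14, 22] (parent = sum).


Parent = [29, 45], H_parent = 0.966
H_left = 0.9678 (n=38), H_right = 0.9641 (n=36)
H_children = (38/74)·0.9678 + (36/74)·0.9641 = 0.966
IG = 0.966 - 0.966 = 0.0

0.0


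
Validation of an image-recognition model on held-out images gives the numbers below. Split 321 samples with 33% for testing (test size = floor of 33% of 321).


Test = ⌊321·33/100⌋ = 105
Train = 321 - 105 = 216

Train: 216, Test: 105


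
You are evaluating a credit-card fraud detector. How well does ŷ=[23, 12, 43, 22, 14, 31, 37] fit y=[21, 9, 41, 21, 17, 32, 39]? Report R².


ȳ = 25.7143
SS_res = Σ(y-ŷ)² = 32
SS_tot = Σ(y-ȳ)² = 849.43
R² = 1 - SS_res/SS_tot = 1 - 0.0377 = 0.9623

0.9623


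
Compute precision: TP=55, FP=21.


Precision = TP/(TP+FP)
= 55/(55+21)
= 55/76 = 72.37%

72.37%


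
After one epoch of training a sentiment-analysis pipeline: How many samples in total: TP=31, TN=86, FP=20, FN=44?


Total = TP + TN + FP + FN
= 31 + 86 + 20 + 44
= 181
(Predicted positive: 51, predicted negative: 130)

181


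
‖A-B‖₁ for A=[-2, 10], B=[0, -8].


d = |-2-0| + |10+ 8|
  = 2 + 18
  = 20

20


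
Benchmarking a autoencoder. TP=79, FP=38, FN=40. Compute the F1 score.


Precision = 79/117 = 0.6752
Recall = 79/119 = 0.6639
F1 = 2·P·R/(P+R) = 2·TP/(2·TP+FP+FN) = 158/(158+38+40) = 158/236 = 0.6695

0.6695


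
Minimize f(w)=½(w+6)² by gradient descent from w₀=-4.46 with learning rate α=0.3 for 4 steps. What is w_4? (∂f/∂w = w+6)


step 1: grad = -4.46+6 = 1.54; w = -4.46 - 0.3·(1.54) = -4.922
step 2: grad = -4.922+6 = 1.078; w = -4.922 - 0.3·(1.078) = -5.2454
step 3: grad = -5.2454+6 = 0.7546; w = -5.2454 - 0.3·(0.7546) = -5.47178
step 4: grad = -5.47178+6 = 0.52822; w = -5.47178 - 0.3·(0.52822) = -5.630246

-5.630246


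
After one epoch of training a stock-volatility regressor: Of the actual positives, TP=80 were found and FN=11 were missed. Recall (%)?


Recall = TP/(TP+FN)
= 80/(80+11)
= 80/91 = 87.91%

87.91%


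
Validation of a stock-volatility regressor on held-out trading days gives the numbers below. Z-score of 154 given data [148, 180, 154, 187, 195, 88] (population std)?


μ = 158.6667, σ = 35.8407
z = (154 - 158.6667)/35.8407 = -0.1302

-0.1302


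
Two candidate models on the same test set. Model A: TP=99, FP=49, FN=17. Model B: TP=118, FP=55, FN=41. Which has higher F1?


Model A: P=99/148=0.6689, R=99/116=0.8534, F1=2PR/(P+R)=2TP/(2TP+FP+FN)=198/264=0.75
Model B: P=118/173=0.6821, R=118/159=0.7421, F1=2PR/(P+R)=2TP/(2TP+FP+FN)=236/332=0.7108
0.75 > 0.7108 → Model A

Model A


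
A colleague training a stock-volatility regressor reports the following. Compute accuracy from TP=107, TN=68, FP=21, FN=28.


Accuracy = (TP+TN)/(TP+TN+FP+FN)
= (107+68)/(224)
= 175/224 = 78.12%

78.12%


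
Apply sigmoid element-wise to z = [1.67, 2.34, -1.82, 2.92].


σ(1.67) = 1/(1+e^-1.67) = 0.8416
σ(2.34) = 1/(1+e^-2.34) = 0.9121
σ(-1.82) = 1/(1+e^1.82) = 0.1394
σ(2.92) = 1/(1+e^-2.92) = 0.9488
result = [0.8416, 0.9121, 0.1394, 0.9488]

[0.8416, 0.9121, 0.1394, 0.9488]


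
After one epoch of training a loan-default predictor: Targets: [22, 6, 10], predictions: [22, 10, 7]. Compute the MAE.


Absolute errors: |22-22|=0, |6-10|=4, |10-7|=3
Sum = 7
MAE = 7/3 = 7/3

7/3


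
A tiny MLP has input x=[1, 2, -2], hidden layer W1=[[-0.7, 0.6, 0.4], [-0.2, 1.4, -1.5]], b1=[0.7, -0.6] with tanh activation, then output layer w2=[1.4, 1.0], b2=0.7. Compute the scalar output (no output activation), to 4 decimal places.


z1[0] = (-0.7)·(1) + (0.6)·(2) + (0.4)·(-2) + 0.7 = 0.4
z1[1] = (-0.2)·(1) + (1.4)·(2) + (-1.5)·(-2) - 0.6 = 5.0
h = tanh(z1) = [0.3799, 0.9999]
output = (1.4)·(0.3799) + (1.0)·(0.9999) + 0.7 = 2.2318

2.2318


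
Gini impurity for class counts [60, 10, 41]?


Probabilities: [60/111, 10/111, 41/111] ≈ [0.5405, 0.0901, 0.3694]
Σpᵢ² = (3600 + 100 + 1681)/111² = 5381/12321
Gini = 1 - Σpᵢ² = 1 - 5381/12321 = 0.5633

0.5633


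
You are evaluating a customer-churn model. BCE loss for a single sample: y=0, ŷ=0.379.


BCE = -[y·ln(p) + (1-y)·ln(1-p)]
= -0 - 1·ln(1-0.379)
= -ln(0.621) = 0.4764

0.4764


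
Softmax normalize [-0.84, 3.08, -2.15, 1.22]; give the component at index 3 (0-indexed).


Exponentials: e^-0.84=0.4317, e^3.08=21.7584, e^-2.15=0.1165, e^1.22=3.3872
Sum = 25.6938
Softmax = [0.0168, 0.8468, 0.0045, 0.1318]
p[3] = 3.3872/25.6938 = 0.1318

0.1318


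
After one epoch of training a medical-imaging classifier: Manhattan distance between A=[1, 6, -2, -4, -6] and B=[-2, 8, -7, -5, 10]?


d = |1+ 2| + |6-8| + |-2+ 7| + |-4+ 5| + |-6-10|
  = 3 + 2 + 5 + 1 + 16
  = 27

27


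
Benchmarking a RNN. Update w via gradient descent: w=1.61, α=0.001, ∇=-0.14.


w_new = w - α·∇
= 1.61 - 0.001·-0.14
= 1.61 + 0.00014
= 1.61014

1.61014


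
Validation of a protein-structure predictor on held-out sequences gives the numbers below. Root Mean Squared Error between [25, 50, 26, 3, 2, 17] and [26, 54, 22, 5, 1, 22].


MSE = 63/6 = 10.5
RMSE = √(63/6) = 3.2404

3.2404


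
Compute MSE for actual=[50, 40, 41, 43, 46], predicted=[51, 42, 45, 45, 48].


Squared errors: (50-51)²=1, (40-42)²=4, (41-45)²=16, (43-45)²=4, (46-48)²=4
Sum = 29
MSE = 29/5 = 29/5

29/5


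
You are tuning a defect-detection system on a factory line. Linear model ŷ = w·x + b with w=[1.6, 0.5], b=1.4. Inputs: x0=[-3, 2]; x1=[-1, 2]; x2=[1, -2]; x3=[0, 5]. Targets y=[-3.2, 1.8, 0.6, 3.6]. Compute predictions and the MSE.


ŷ0 = (1.6)·(-3) + (0.5)·(2) + 1.4 = -2.4
ŷ1 = (1.6)·(-1) + (0.5)·(2) + 1.4 = 0.8
ŷ2 = (1.6)·(1) + (0.5)·(-2) + 1.4 = 2.0
ŷ3 = (1.6)·(0) + (0.5)·(5) + 1.4 = 3.9
errors² = [0.64, 1.0, 1.96, 0.09]
MSE = 3.6900/4 = 0.9225

0.9225


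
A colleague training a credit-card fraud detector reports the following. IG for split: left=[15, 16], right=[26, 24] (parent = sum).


Parent = [41, 40], H_parent = 0.9999
H_left = 0.9992 (n=31), H_right = 0.9988 (n=50)
H_children = (31/81)·0.9992 + (50/81)·0.9988 = 0.999
IG = 0.9999 - 0.999 = 0.0009

0.0009


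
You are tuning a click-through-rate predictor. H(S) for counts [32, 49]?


Probabilities: [32/81, 49/81] ≈ [0.3951, 0.6049]
H = -((32/81)·log₂(32/81) + (49/81)·log₂(49/81))
  = 0.968 bits

0.968 bits


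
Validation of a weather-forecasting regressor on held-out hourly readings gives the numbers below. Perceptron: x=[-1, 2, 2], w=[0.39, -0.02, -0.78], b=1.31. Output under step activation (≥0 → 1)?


z = (-1)·(0.39) + (2)·(-0.02) + (2)·(-0.78) + 1.31
  = -0.68
step(z) = 0 (z<0)

0


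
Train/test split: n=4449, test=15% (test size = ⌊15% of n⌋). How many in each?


Test = ⌊4449·15/100⌋ = 667
Train = 4449 - 667 = 3782

Train: 3782, Test: 667


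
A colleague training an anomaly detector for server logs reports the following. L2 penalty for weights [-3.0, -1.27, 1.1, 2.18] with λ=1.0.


‖w‖₂² = (-3.0)² + (-1.27)² + (1.1)² + (2.18)²
     = 9 + 1.6129 + 1.21 + 4.7524
     = 16.5753
λ·‖w‖₂² = 1.0·16.5753 = 16.5753

16.5753


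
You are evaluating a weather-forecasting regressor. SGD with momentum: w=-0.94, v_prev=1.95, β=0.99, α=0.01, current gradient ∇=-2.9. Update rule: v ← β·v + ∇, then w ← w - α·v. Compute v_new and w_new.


v_new = 0.99·1.95 - 2.9 = 1.9305 - 2.9 = -0.9695
w_new = -0.94 - 0.01·-0.9695 = -0.94 + 0.009695 = -0.930305

v_new=-0.9695, w_new=-0.930305


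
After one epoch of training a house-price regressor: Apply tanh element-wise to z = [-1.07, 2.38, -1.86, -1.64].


tanh(-1.07) = -0.7895
tanh(2.38) = 0.983
tanh(-1.86) = -0.9527
tanh(-1.64) = -0.9275
result = [-0.7895, 0.983, -0.9527, -0.9275]

[-0.7895, 0.983, -0.9527, -0.9275]


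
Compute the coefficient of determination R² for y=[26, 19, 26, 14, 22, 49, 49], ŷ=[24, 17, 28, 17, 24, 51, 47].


ȳ = 29.2857
SS_res = Σ(y-ŷ)² = 33
SS_tot = Σ(y-ȳ)² = 1191.43
R² = 1 - SS_res/SS_tot = 1 - 0.0277 = 0.9723

0.9723


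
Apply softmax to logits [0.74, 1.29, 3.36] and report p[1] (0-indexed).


Exponentials: e^0.74=2.0959, e^1.29=3.6328, e^3.36=28.7892
Sum = 34.5179
Softmax = [0.0607, 0.1052, 0.834]
p[1] = 3.6328/34.5179 = 0.1052

0.1052


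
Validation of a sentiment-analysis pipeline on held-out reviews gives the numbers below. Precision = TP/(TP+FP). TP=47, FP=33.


Precision = TP/(TP+FP)
= 47/(47+33)
= 47/80 = 58.75%

58.75%


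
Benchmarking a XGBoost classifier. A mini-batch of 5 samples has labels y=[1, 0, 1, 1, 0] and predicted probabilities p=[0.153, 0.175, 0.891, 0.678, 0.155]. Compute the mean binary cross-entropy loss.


L[0] = -ln(0.153) = 1.8773
L[1] = -ln(1-0.175) = -ln(0.825) = 0.1924
L[2] = -ln(0.891) = 0.1154
L[3] = -ln(0.678) = 0.3886
L[4] = -ln(1-0.155) = -ln(0.845) = 0.1684
mean = (1.8773 + 0.1924 + 0.1154 + 0.3886 + 0.1684)/5 = 0.5484

0.5484


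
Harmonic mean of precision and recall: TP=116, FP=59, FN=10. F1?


Precision = 116/175 = 0.6629
Recall = 116/126 = 0.9206
F1 = 2·P·R/(P+R) = 2·TP/(2·TP+FP+FN) = 232/(232+59+10) = 232/301 = 0.7708

0.7708


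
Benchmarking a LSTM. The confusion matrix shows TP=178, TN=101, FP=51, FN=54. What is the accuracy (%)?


Accuracy = (TP+TN)/(TP+TN+FP+FN)
= (178+101)/(384)
= 279/384 = 72.66%

72.66%


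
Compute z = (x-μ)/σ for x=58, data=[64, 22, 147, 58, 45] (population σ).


μ = 67.2, σ = 42.4236
z = (58 - 67.2)/42.4236 = -0.2169

-0.2169


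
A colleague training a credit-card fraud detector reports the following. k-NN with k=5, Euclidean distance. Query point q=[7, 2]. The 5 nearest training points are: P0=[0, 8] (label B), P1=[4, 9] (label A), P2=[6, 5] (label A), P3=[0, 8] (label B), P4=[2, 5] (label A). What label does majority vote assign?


d(q,P0) = 9.2195  (label B)
d(q,P1) = 7.6158  (label A)
d(q,P2) = 3.1623  (label A)
d(q,P3) = 9.2195  (label B)
d(q,P4) = 5.831  (label A)
Votes: A=3, B=2
Majority → A

A


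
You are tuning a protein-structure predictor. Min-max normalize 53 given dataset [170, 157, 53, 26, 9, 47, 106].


min=9, max=170
(53-9)/(170-9) = 44/161 = 0.2733

0.2733


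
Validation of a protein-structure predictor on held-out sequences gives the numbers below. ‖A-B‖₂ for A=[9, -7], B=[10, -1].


d = √((9-10)² + (-7+ 1)²)
  = √(1 + 36)
  = √37 = 6.0828

6.0828


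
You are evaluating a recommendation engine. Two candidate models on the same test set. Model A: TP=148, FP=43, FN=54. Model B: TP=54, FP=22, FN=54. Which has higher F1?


Model A: P=148/191=0.7749, R=148/202=0.7327, F1=2PR/(P+R)=2TP/(2TP+FP+FN)=296/393=0.7532
Model B: P=54/76=0.7105, R=54/108=0.5, F1=2PR/(P+R)=2TP/(2TP+FP+FN)=108/184=0.587
0.7532 > 0.587 → Model A

Model A


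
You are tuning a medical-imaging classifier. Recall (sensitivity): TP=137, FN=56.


Recall = TP/(TP+FN)
= 137/(137+56)
= 137/193 = 70.98%

70.98%


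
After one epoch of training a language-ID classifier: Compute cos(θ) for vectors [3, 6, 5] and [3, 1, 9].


A·B = 3·3 + 6·1 + 5·9 = 60
‖A‖ = √70 = 8.3666, ‖B‖ = √91 = 9.5394
cos = 60/(√70·√91) = 60/√6370 = 0.7518

0.7518


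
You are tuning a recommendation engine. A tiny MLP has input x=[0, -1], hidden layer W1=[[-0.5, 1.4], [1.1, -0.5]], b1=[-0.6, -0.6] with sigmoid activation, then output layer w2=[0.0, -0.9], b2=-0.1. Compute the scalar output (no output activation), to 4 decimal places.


z1[0] = (-0.5)·(0) + (1.4)·(-1) - 0.6 = -2.0
z1[1] = (1.1)·(0) + (-0.5)·(-1) - 0.6 = -0.1
h = sigmoid(z1) = [0.1192, 0.475]
output = (0.0)·(0.1192) + (-0.9)·(0.475) - 0.1 = -0.5275

-0.5275


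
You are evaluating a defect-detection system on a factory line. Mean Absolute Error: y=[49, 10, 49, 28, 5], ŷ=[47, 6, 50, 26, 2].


Absolute errors: |49-47|=2, |10-6|=4, |49-50|=1, |28-26|=2, |5-2|=3
Sum = 12
MAE = 12/5 = 12/5

12/5


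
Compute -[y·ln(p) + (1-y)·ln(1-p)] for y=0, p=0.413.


BCE = -[y·ln(p) + (1-y)·ln(1-p)]
= -0 - 1·ln(1-0.413)
= -ln(0.587) = 0.5327

0.5327


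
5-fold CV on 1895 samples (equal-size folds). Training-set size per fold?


Fold size = 1895/5 = 379
Training per fold = 1895 - 379 = 1516

1516


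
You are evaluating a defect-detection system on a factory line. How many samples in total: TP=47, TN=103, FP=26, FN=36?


Total = TP + TN + FP + FN
= 47 + 103 + 26 + 36
= 212
(Predicted positive: 73, predicted negative: 139)

212


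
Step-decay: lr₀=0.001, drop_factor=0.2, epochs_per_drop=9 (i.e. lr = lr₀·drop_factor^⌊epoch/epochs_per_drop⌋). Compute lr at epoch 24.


n_drops = ⌊24/9⌋ = 2
lr = 0.001·0.2^2 = 0.001·0.04 = 0.00004

0.00004


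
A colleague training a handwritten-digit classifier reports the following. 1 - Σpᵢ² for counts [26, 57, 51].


Probabilities: [26/134, 57/134, 51/134] ≈ [0.194, 0.4254, 0.3806]
Σpᵢ² = (676 + 3249 + 2601)/134² = 6526/17956
Gini = 1 - Σpᵢ² = 1 - 6526/17956 = 0.6366

0.6366


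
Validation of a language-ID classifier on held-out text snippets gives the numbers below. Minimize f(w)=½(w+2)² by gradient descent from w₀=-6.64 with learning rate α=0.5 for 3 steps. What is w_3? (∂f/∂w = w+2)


step 1: grad = -6.64+2 = -4.64; w = -6.64 - 0.5·(-4.64) = -4.32
step 2: grad = -4.32+2 = -2.32; w = -4.32 - 0.5·(-2.32) = -3.16
step 3: grad = -3.16+2 = -1.16; w = -3.16 - 0.5·(-1.16) = -2.58

-2.58


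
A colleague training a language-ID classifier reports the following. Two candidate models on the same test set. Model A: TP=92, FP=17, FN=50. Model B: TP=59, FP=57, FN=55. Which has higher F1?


Model A: P=92/109=0.844, R=92/142=0.6479, F1=2PR/(P+R)=2TP/(2TP+FP+FN)=184/251=0.7331
Model B: P=59/116=0.5086, R=59/114=0.5175, F1=2PR/(P+R)=2TP/(2TP+FP+FN)=118/230=0.513
0.7331 > 0.513 → Model A

Model A


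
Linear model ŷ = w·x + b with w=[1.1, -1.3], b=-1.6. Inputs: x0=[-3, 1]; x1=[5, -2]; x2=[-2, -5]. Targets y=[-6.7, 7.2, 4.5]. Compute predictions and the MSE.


ŷ0 = (1.1)·(-3) + (-1.3)·(1) - 1.6 = -6.2
ŷ1 = (1.1)·(5) + (-1.3)·(-2) - 1.6 = 6.5
ŷ2 = (1.1)·(-2) + (-1.3)·(-5) - 1.6 = 2.7
errors² = [0.25, 0.49, 3.24]
MSE = 3.9800/3 = 1.3267

1.3267


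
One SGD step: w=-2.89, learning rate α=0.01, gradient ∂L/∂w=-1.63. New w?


w_new = w - α·∇
= -2.89 - 0.01·-1.63
= -2.89 + 0.0163
= -2.8737

-2.8737


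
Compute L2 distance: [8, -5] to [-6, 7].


d = √((8+ 6)² + (-5-7)²)
  = √(196 + 144)
  = √340 = 18.4391

18.4391


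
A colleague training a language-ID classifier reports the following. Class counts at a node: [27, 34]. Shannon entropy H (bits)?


Probabilities: [27/61, 34/61] ≈ [0.4426, 0.5574]
H = -((27/61)·log₂(27/61) + (34/61)·log₂(34/61))
  = 0.9905 bits

0.9905 bits


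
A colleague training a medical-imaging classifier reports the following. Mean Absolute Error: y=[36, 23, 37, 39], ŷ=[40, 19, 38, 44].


Absolute errors: |36-40|=4, |23-19|=4, |37-38|=1, |39-44|=5
Sum = 14
MAE = 14/4 = 7/2

7/2


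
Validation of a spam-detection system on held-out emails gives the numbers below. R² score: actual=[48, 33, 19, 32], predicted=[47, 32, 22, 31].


ȳ = 33
SS_res = Σ(y-ŷ)² = 12
SS_tot = Σ(y-ȳ)² = 422
R² = 1 - SS_res/SS_tot = 1 - 0.0284 = 0.9716

0.9716


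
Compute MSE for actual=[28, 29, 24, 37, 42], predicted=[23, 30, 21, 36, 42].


Squared errors: (28-23)²=25, (29-30)²=1, (24-21)²=9, (37-36)²=1, (42-42)²=0
Sum = 36
MSE = 36/5 = 36/5

36/5


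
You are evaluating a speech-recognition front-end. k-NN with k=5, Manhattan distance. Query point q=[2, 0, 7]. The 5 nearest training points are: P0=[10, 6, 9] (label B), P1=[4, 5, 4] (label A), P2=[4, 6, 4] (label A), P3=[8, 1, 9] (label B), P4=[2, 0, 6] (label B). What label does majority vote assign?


d(q,P0) = 16  (label B)
d(q,P1) = 10  (label A)
d(q,P2) = 11  (label A)
d(q,P3) = 9  (label B)
d(q,P4) = 1  (label B)
Votes: A=2, B=3
Majority → B

B


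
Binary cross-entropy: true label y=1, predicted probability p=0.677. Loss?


BCE = -[y·ln(p) + (1-y)·ln(1-p)]
= -1·ln(0.677) - 0
= -ln(0.677) = 0.3901

0.3901


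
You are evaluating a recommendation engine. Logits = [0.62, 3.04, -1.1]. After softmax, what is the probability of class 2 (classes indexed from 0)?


Exponentials: e^0.62=1.8589, e^3.04=20.9052, e^-1.1=0.3329
Sum = 23.097
Softmax = [0.0805, 0.9051, 0.0144]
p[2] = 0.3329/23.097 = 0.0144

0.0144


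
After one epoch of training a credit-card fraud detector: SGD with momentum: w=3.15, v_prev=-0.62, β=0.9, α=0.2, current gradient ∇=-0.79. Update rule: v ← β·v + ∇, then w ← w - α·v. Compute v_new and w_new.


v_new = 0.9·-0.62 - 0.79 = -0.558 - 0.79 = -1.348
w_new = 3.15 - 0.2·-1.348 = 3.15 + 0.2696 = 3.4196

v_new=-1.348, w_new=3.4196


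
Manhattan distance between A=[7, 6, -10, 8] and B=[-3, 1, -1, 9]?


d = |7+ 3| + |6-1| + |-10+ 1| + |8-9|
  = 10 + 5 + 9 + 1
  = 25

25


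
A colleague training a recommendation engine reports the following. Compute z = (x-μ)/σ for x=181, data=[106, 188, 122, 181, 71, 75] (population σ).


μ = 123.8333, σ = 46.3372
z = (181 - 123.8333)/46.3372 = 1.2337

1.2337


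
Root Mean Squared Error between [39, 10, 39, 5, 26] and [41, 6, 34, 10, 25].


MSE = 71/5 = 14.2
RMSE = √(71/5) = 3.7683

3.7683


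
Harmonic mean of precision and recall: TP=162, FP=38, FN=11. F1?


Precision = 162/200 = 0.81
Recall = 162/173 = 0.9364
F1 = 2·P·R/(P+R) = 2·TP/(2·TP+FP+FN) = 324/(324+38+11) = 324/373 = 0.8686

0.8686


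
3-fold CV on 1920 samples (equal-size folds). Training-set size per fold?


Fold size = 1920/3 = 640
Training per fold = 1920 - 640 = 1280

1280


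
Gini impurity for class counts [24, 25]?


Probabilities: [24/49, 25/49] ≈ [0.4898, 0.5102]
Σpᵢ² = (576 + 625)/49² = 1201/2401
Gini = 1 - Σpᵢ² = 1 - 1201/2401 = 0.4998

0.4998


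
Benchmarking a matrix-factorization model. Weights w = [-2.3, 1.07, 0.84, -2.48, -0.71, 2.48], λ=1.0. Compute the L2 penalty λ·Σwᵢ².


‖w‖₂² = (-2.3)² + (1.07)² + (0.84)² + (-2.48)² + (-0.71)² + (2.48)²
     = 5.29 + 1.1449 + 0.7056 + 6.1504 + 0.5041 + 6.1504
     = 19.9454
λ·‖w‖₂² = 1.0·19.9454 = 19.9454

19.9454


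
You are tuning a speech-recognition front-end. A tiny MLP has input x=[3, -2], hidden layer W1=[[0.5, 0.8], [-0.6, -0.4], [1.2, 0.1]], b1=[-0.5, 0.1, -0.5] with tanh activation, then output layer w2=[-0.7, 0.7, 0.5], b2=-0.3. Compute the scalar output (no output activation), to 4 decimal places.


z1[0] = (0.5)·(3) + (0.8)·(-2) - 0.5 = -0.6
z1[1] = (-0.6)·(3) + (-0.4)·(-2) + 0.1 = -0.9
z1[2] = (1.2)·(3) + (0.1)·(-2) - 0.5 = 2.9
h = tanh(z1) = [-0.537, -0.7163, 0.994]
output = (-0.7)·(-0.537) + (0.7)·(-0.7163) + (0.5)·(0.994) - 0.3 = 0.0715

0.0715


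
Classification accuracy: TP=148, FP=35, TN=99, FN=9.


Accuracy = (TP+TN)/(TP+TN+FP+FN)
= (148+99)/(291)
= 247/291 = 84.88%

84.88%


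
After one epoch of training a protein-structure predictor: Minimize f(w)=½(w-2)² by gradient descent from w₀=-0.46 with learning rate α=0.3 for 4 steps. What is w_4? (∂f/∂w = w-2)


step 1: grad = -0.46-2 = -2.46; w = -0.46 - 0.3·(-2.46) = 0.278
step 2: grad = 0.278-2 = -1.722; w = 0.278 - 0.3·(-1.722) = 0.7946
step 3: grad = 0.7946-2 = -1.2054; w = 0.7946 - 0.3·(-1.2054) = 1.15622
step 4: grad = 1.15622-2 = -0.84378; w = 1.15622 - 0.3·(-0.84378) = 1.409354

1.409354


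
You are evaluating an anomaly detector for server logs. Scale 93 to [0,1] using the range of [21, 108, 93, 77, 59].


min=21, max=108
(93-21)/(108-21) = 72/87 = 0.8276

0.8276


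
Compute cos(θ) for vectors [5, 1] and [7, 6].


A·B = 5·7 + 1·6 = 41
‖A‖ = √26 = 5.099, ‖B‖ = √85 = 9.2195
cos = 41/(√26·√85) = 41/√2210 = 0.8721

0.8721


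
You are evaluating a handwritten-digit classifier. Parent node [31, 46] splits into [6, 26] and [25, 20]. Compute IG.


Parent = [31, 46], H_parent = 0.9724
H_left = 0.6962 (n=32), H_right = 0.9911 (n=45)
H_children = (32/77)·0.6962 + (45/77)·0.9911 = 0.8685
IG = 0.9724 - 0.8685 = 0.1039

0.1039


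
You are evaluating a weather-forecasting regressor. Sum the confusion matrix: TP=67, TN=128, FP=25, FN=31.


Total = TP + TN + FP + FN
= 67 + 128 + 25 + 31
= 251
(Predicted positive: 92, predicted negative: 159)

251


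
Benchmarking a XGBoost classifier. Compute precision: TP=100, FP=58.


Precision = TP/(TP+FP)
= 100/(100+58)
= 100/158 = 63.29%

63.29%


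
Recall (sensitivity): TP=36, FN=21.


Recall = TP/(TP+FN)
= 36/(36+21)
= 36/57 = 63.16%

63.16%


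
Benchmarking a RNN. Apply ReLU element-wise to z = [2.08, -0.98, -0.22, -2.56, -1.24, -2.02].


ReLU(2.08) = max(0, 2.08) = 2.08
ReLU(-0.98) = max(0, -0.98) = 0.0
ReLU(-0.22) = max(0, -0.22) = 0.0
ReLU(-2.56) = max(0, -2.56) = 0.0
ReLU(-1.24) = max(0, -1.24) = 0.0
ReLU(-2.02) = max(0, -2.02) = 0.0
result = [2.08, 0.0, 0.0, 0.0, 0.0, 0.0]

[2.08, 0.0, 0.0, 0.0, 0.0, 0.0]


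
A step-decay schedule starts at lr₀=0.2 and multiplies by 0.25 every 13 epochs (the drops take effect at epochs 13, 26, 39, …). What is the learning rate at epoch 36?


n_drops = ⌊36/13⌋ = 2
lr = 0.2·0.25^2 = 0.2·0.0625 = 0.0125

0.0125


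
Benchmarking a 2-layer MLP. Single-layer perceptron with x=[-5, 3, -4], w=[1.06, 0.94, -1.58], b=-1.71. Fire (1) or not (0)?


z = (-5)·(1.06) + (3)·(0.94) + (-4)·(-1.58) - 1.71
  = 2.13
step(z) = 1 (z≥0)

1


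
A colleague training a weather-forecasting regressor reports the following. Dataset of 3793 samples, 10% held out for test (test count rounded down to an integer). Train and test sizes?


Test = ⌊3793·10/100⌋ = 379
Train = 3793 - 379 = 3414

Train: 3414, Test: 379


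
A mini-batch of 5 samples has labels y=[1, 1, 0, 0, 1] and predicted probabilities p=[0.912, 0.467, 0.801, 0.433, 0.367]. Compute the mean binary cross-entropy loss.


L[0] = -ln(0.912) = 0.0921
L[1] = -ln(0.467) = 0.7614
L[2] = -ln(1-0.801) = -ln(0.199) = 1.6145
L[3] = -ln(1-0.433) = -ln(0.567) = 0.5674
L[4] = -ln(0.367) = 1.0024
mean = (0.0921 + 0.7614 + 1.6145 + 0.5674 + 1.0024)/5 = 0.8076

0.8076


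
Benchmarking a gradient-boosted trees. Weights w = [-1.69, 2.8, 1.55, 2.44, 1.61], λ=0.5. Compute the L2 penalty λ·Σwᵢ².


‖w‖₂² = (-1.69)² + (2.8)² + (1.55)² + (2.44)² + (1.61)²
     = 2.8561 + 7.84 + 2.4025 + 5.9536 + 2.5921
     = 21.6443
λ·‖w‖₂² = 0.5·21.6443 = 10.82215

10.82215


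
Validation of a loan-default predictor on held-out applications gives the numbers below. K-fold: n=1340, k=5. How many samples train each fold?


Fold size = 1340/5 = 268
Training per fold = 1340 - 268 = 1072

1072


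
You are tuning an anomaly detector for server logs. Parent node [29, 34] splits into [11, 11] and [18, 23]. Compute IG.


Parent = [29, 34], H_parent = 0.9955
H_left = 1 (n=22), H_right = 0.9892 (n=41)
H_children = (22/63)·1 + (41/63)·0.9892 = 0.993
IG = 0.9955 - 0.993 = 0.0025

0.0025


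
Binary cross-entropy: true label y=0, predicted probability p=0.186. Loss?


BCE = -[y·ln(p) + (1-y)·ln(1-p)]
= -0 - 1·ln(1-0.186)
= -ln(0.814) = 0.2058

0.2058


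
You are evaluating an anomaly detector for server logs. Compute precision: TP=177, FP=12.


Precision = TP/(TP+FP)
= 177/(177+12)
= 177/189 = 93.65%

93.65%


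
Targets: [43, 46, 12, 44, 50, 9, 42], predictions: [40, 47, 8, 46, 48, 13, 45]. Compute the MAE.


Absolute errors: |43-40|=3, |46-47|=1, |12-8|=4, |44-46|=2, |50-48|=2, |9-13|=4, |42-45|=3
Sum = 19
MAE = 19/7 = 19/7

19/7


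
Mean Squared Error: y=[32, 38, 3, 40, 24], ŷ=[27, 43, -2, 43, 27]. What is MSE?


Squared errors: (32-27)²=25, (38-43)²=25, (3+ 2)²=25, (40-43)²=9, (24-27)²=9
Sum = 93
MSE = 93/5 = 93/5

93/5


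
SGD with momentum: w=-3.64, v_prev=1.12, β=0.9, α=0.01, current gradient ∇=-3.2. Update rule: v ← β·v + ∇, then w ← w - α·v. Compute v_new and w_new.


v_new = 0.9·1.12 - 3.2 = 1.008 - 3.2 = -2.192
w_new = -3.64 - 0.01·-2.192 = -3.64 + 0.02192 = -3.61808

v_new=-2.192, w_new=-3.61808


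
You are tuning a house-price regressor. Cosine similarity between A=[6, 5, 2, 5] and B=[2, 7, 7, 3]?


A·B = 6·2 + 5·7 + 2·7 + 5·3 = 76
‖A‖ = √90 = 9.4868, ‖B‖ = √111 = 10.5357
cos = 76/(√90·√111) = 76/√9990 = 0.7604

0.7604


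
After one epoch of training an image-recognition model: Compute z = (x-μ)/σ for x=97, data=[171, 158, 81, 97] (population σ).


μ = 126.75, σ = 38.4472
z = (97 - 126.75)/38.4472 = -0.7738

-0.7738


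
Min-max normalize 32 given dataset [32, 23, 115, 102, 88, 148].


min=23, max=148
(32-23)/(148-23) = 9/125 = 0.072

0.072


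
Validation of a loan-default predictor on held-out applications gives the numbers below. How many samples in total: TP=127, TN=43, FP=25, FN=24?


Total = TP + TN + FP + FN
= 127 + 43 + 25 + 24
= 219
(Predicted positive: 152, predicted negative: 67)

219


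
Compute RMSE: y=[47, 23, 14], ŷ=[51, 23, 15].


MSE = 17/3 = 5.6667
RMSE = √(17/3) = 2.3805

2.3805


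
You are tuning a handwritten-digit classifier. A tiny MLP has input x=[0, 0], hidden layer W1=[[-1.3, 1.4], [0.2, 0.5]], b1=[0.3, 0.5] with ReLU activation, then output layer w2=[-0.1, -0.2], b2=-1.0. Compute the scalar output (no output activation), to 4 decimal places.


z1[0] = (-1.3)·(0) + (1.4)·(0) + 0.3 = 0.3
z1[1] = (0.2)·(0) + (0.5)·(0) + 0.5 = 0.5
h = ReLU(z1) = [0.3, 0.5]
output = (-0.1)·(0.3) + (-0.2)·(0.5) - 1.0 = -1.13

-1.13


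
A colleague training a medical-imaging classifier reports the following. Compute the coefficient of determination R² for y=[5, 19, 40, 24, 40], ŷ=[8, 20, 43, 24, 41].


ȳ = 25.6
SS_res = Σ(y-ŷ)² = 20
SS_tot = Σ(y-ȳ)² = 885.2
R² = 1 - SS_res/SS_tot = 1 - 0.0226 = 0.9774

0.9774


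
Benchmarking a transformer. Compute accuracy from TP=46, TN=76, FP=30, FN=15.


Accuracy = (TP+TN)/(TP+TN+FP+FN)
= (46+76)/(167)
= 122/167 = 73.05%

73.05%


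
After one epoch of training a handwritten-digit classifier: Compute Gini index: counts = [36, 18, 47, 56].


Probabilities: [36/157, 18/157, 47/157, 56/157] ≈ [0.2293, 0.1146, 0.2994, 0.3567]
Σpᵢ² = (1296 + 324 + 2209 + 3136)/157² = 6965/24649
Gini = 1 - Σpᵢ² = 1 - 6965/24649 = 0.7174

0.7174


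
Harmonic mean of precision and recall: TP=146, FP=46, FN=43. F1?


Precision = 146/192 = 0.7604
Recall = 146/189 = 0.7725
F1 = 2·P·R/(P+R) = 2·TP/(2·TP+FP+FN) = 292/(292+46+43) = 292/381 = 0.7664

0.7664
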